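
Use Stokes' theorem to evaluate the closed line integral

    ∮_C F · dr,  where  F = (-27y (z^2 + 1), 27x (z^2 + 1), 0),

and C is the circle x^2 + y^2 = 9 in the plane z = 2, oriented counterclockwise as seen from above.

Let S be the flat disk x^2 + y^2 ≤ 9 in the plane z = 2, with upward unit normal n̂ = ẑ. By Stokes' theorem,

    ∮_C F · dr = ∬_S (∇ × F) · n̂ dS = ∬_D (curl F)_z dA,

where D is the disk x^2 + y^2 ≤ 9.

Compute the curl of F = (-27y (z^2 + 1), 27x (z^2 + 1), 0):
    (∇ × F)_x = ∂F_z/∂y - ∂F_y/∂z = -54x z,
    (∇ × F)_y = ∂F_x/∂z - ∂F_z/∂x = -54y z,
    (∇ × F)_z = ∂F_y/∂x - ∂F_x/∂y = 54z^2 + 54.

On z = 2, (curl F)_z = 270.

Convert to polar (x = r cos θ, y = r sin θ, dA = r dr dθ); the integrand becomes 270, so

    ∬_D (curl F)_z dA = ∫_0^{2π} ∫_0^{3} (270) · r dr dθ.

Inner (r from 0 to 3): 1215.
Outer (θ from 0 to 2π): 2430π.

Therefore ∮_C F · dr = 2430π.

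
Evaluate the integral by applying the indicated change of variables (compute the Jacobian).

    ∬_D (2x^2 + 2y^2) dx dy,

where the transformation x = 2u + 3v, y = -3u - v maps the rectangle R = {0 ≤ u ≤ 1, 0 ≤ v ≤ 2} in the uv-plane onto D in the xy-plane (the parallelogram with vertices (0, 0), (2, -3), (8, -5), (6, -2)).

Compute the Jacobian determinant of (x, y) with respect to (u, v):

    ∂(x,y)/∂(u,v) = | 2  3 | = (2)(-1) - (3)(-3) = 7.
                   | -3  -1 |

Its absolute value is |J| = 7 (the area scaling factor).

Substituting x = 2u + 3v, y = -3u - v into the integrand,

    2x^2 + 2y^2 → 26u^2 + 36u v + 20v^2,

so the integral becomes

    ∬_R (26u^2 + 36u v + 20v^2) · |J| du dv = ∫_0^1 ∫_0^2 (182u^2 + 252u v + 140v^2) dv du.

Inner (v): 364u^2 + 504u + 1120/3.
Outer (u): 2240/3.

Therefore ∬_D (2x^2 + 2y^2) dx dy = 2240/3.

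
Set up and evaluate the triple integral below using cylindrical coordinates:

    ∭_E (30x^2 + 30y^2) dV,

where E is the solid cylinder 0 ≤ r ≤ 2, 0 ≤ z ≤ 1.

In cylindrical coordinates, x = r cos(θ), y = r sin(θ), z = z, and dV = r dr dθ dz.

The integrand becomes 30r^2, so

    ∭_E (30x^2 + 30y^2) dV = ∫_{0}^{2π} ∫_{0}^{2} ∫_{0}^{1} (30r^2) · r dz dr dθ.

Inner (z): 30r^3.
Middle (r from 0 to 2): 120.
Outer (θ): 240π.

Therefore the triple integral equals 240π.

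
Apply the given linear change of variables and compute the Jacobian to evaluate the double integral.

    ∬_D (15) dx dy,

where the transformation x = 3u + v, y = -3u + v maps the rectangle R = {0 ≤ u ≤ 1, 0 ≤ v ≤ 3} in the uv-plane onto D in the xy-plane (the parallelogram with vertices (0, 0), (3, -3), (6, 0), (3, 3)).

Compute the Jacobian determinant of (x, y) with respect to (u, v):

    ∂(x,y)/∂(u,v) = | 3  1 | = (3)(1) - (1)(-3) = 6.
                   | -3  1 |

Its absolute value is |J| = 6 (the area scaling factor).

Substituting x = 3u + v, y = -3u + v into the integrand,

    15 → 15,

so the integral becomes

    ∬_R (15) · |J| du dv = ∫_0^1 ∫_0^3 (90) dv du.

Inner (v): 270.
Outer (u): 270.

Therefore ∬_D (15) dx dy = 270.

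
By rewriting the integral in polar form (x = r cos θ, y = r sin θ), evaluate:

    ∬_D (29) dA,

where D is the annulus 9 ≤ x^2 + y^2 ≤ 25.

The region D is 3 ≤ r ≤ 5, 0 ≤ θ ≤ 2π in polar coordinates, where x = r cos(θ), y = r sin(θ), and dA = r dr dθ.

Under the substitution, the integrand becomes 29, so

    ∬_D (29) dA = ∫_{0}^{2π} ∫_{3}^{5} (29) · r dr dθ.

Inner integral (in r): ∫_{3}^{5} (29) · r dr = 232.

Outer integral (in θ): ∫_{0}^{2π} (232) dθ = 464π.

Therefore ∬_D (29) dA = 464π.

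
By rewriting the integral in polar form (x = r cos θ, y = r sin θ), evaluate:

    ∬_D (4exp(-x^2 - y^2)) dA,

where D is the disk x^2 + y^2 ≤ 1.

The region D is 0 ≤ r ≤ 1, 0 ≤ θ ≤ 2π in polar coordinates, where x = r cos(θ), y = r sin(θ), and dA = r dr dθ.

Under the substitution, the integrand becomes 4exp(-r^2), so

    ∬_D (4exp(-x^2 - y^2)) dA = ∫_{0}^{2π} ∫_{0}^{1} (4exp(-r^2)) · r dr dθ.

Inner integral (in r): ∫_{0}^{1} (4exp(-r^2)) · r dr = 2 - 2exp(-1).

Outer integral (in θ): ∫_{0}^{2π} (2 - 2exp(-1)) dθ = -4π exp(-1) + 4π.

Therefore ∬_D (4exp(-x^2 - y^2)) dA = -4π exp(-1) + 4π.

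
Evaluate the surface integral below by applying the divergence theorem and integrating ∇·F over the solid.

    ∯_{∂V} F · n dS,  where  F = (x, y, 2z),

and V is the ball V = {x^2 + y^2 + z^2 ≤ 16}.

By the divergence theorem,

    ∯_{∂V} F · n dS = ∭_V (∇ · F) dV.

Compute the divergence:
    ∇ · F = ∂F_x/∂x + ∂F_y/∂y + ∂F_z/∂z = 1 + 1 + 2 = 4.

In spherical coordinates, x = ρ sin(φ) cos(θ), y = ρ sin(φ) sin(θ), z = ρ cos(φ), dV = ρ^2 sin(φ) dρ dφ dθ, with 0 ≤ ρ ≤ 4, 0 ≤ φ ≤ π, 0 ≤ θ ≤ 2π.

The integrand, after substitution and multiplying by the volume element, becomes (4) · ρ^2 sin(φ), so

    ∭_V (∇·F) dV = ∫_0^{2π} ∫_0^{π} ∫_0^{4} (4) · ρ^2 sin(φ) dρ dφ dθ.

Inner (ρ from 0 to 4): 256sin(φ)/3.
Middle (φ from 0 to π): 512/3.
Outer (θ from 0 to 2π): 1024π/3.

Therefore ∯_{∂V} F · n dS = 1024π/3.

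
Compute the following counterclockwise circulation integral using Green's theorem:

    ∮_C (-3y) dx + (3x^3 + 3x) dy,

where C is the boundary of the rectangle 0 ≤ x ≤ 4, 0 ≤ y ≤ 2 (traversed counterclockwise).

Green's theorem converts the closed line integral into a double integral over the enclosed region D:

    ∮_C P dx + Q dy = ∬_D (∂Q/∂x - ∂P/∂y) dA.

Here P = -3y, Q = 3x^3 + 3x, so

    ∂Q/∂x = 9x^2 + 3,    ∂P/∂y = -3,
    ∂Q/∂x - ∂P/∂y = 9x^2 + 6.

D is the region 0 ≤ x ≤ 4, 0 ≤ y ≤ 2. Evaluating the double integral:

    ∬_D (9x^2 + 6) dA = ∫_0^{4} ∫_0^{2} (9x^2 + 6) dy dx.

Inner (y from 0 to 2): 18x^2 + 12.
Outer (x from 0 to 4): 432.

Therefore ∮_C P dx + Q dy = 432.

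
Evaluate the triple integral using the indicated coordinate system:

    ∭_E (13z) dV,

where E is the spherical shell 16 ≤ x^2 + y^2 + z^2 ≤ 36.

In spherical coordinates, x = ρ sin(φ) cos(θ), y = ρ sin(φ) sin(θ), z = ρ cos(φ), and dV = ρ^2 sin(φ) dρ dφ dθ.

The integrand becomes 13ρ cos(φ), so

    ∭_E (13z) dV = ∫_{0}^{2π} ∫_{0}^{π} ∫_{4}^{6} (13ρ cos(φ)) · ρ^2 sin(φ) dρ dφ dθ.

Inner (ρ): 1690sin(2φ).
Middle (φ): 0.
Outer (θ): 0.

Therefore the triple integral equals 0.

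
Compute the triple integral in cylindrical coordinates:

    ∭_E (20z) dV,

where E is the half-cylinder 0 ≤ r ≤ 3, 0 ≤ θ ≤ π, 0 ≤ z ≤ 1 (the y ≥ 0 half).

In cylindrical coordinates, x = r cos(θ), y = r sin(θ), z = z, and dV = r dr dθ dz.

The integrand becomes 20z, so

    ∭_E (20z) dV = ∫_{0}^{π} ∫_{0}^{3} ∫_{0}^{1} (20z) · r dz dr dθ.

Inner (z): 10r.
Middle (r from 0 to 3): 45.
Outer (θ): 45π.

Therefore the triple integral equals 45π.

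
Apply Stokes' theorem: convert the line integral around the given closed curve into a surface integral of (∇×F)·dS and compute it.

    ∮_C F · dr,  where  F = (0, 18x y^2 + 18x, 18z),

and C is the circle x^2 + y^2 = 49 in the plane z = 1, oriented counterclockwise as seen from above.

Let S be the flat disk x^2 + y^2 ≤ 49 in the plane z = 1, with upward unit normal n̂ = ẑ. By Stokes' theorem,

    ∮_C F · dr = ∬_S (∇ × F) · n̂ dS = ∬_D (curl F)_z dA,

where D is the disk x^2 + y^2 ≤ 49.

Compute the curl of F = (0, 18x y^2 + 18x, 18z):
    (∇ × F)_x = ∂F_z/∂y - ∂F_y/∂z = 0,
    (∇ × F)_y = ∂F_x/∂z - ∂F_z/∂x = 0,
    (∇ × F)_z = ∂F_y/∂x - ∂F_x/∂y = 18y^2 + 18.

On z = 1, (curl F)_z = 18y^2 + 18.

Convert to polar (x = r cos θ, y = r sin θ, dA = r dr dθ); the integrand becomes 18r^2sin(θ)^2 + 18, so

    ∬_D (curl F)_z dA = ∫_0^{2π} ∫_0^{7} (18r^2sin(θ)^2 + 18) · r dr dθ.

Inner (r from 0 to 7): 21609sin(θ)^2/2 + 441.
Outer (θ from 0 to 2π): 23373π/2.

Therefore ∮_C F · dr = 23373π/2.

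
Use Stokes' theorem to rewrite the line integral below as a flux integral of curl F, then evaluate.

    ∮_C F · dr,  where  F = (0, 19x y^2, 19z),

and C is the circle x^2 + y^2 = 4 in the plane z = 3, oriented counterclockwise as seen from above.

Let S be the flat disk x^2 + y^2 ≤ 4 in the plane z = 3, with upward unit normal n̂ = ẑ. By Stokes' theorem,

    ∮_C F · dr = ∬_S (∇ × F) · n̂ dS = ∬_D (curl F)_z dA,

where D is the disk x^2 + y^2 ≤ 4.

Compute the curl of F = (0, 19x y^2, 19z):
    (∇ × F)_x = ∂F_z/∂y - ∂F_y/∂z = 0,
    (∇ × F)_y = ∂F_x/∂z - ∂F_z/∂x = 0,
    (∇ × F)_z = ∂F_y/∂x - ∂F_x/∂y = 19y^2.

On z = 3, (curl F)_z = 19y^2.

Convert to polar (x = r cos θ, y = r sin θ, dA = r dr dθ); the integrand becomes 19r^2sin(θ)^2, so

    ∬_D (curl F)_z dA = ∫_0^{2π} ∫_0^{2} (19r^2sin(θ)^2) · r dr dθ.

Inner (r from 0 to 2): 76sin(θ)^2.
Outer (θ from 0 to 2π): 76π.

Therefore ∮_C F · dr = 76π.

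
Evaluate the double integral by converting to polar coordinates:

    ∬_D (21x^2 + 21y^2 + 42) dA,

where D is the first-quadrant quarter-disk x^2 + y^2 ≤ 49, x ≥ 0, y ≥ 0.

The region D is 0 ≤ r ≤ 7, 0 ≤ θ ≤ π/2 in polar coordinates, where x = r cos(θ), y = r sin(θ), and dA = r dr dθ.

Under the substitution, the integrand becomes 21r^2 + 42, so

    ∬_D (21x^2 + 21y^2 + 42) dA = ∫_{0}^{π/2} ∫_{0}^{7} (21r^2 + 42) · r dr dθ.

Inner integral (in r): ∫_{0}^{7} (21r^2 + 42) · r dr = 54537/4.

Outer integral (in θ): ∫_{0}^{π/2} (54537/4) dθ = 54537π/8.

Therefore ∬_D (21x^2 + 21y^2 + 42) dA = 54537π/8.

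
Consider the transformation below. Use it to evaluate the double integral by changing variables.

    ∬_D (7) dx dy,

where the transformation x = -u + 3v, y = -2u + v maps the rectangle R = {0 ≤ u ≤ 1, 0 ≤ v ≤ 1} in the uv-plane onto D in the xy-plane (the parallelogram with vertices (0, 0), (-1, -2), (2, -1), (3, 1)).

Compute the Jacobian determinant of (x, y) with respect to (u, v):

    ∂(x,y)/∂(u,v) = | -1  3 | = (-1)(1) - (3)(-2) = 5.
                   | -2  1 |

Its absolute value is |J| = 5 (the area scaling factor).

Substituting x = -u + 3v, y = -2u + v into the integrand,

    7 → 7,

so the integral becomes

    ∬_R (7) · |J| du dv = ∫_0^1 ∫_0^1 (35) dv du.

Inner (v): 35.
Outer (u): 35.

Therefore ∬_D (7) dx dy = 35.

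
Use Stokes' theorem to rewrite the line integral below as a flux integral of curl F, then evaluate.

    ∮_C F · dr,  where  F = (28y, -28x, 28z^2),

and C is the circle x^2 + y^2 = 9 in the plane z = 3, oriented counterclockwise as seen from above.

Let S be the flat disk x^2 + y^2 ≤ 9 in the plane z = 3, with upward unit normal n̂ = ẑ. By Stokes' theorem,

    ∮_C F · dr = ∬_S (∇ × F) · n̂ dS = ∬_D (curl F)_z dA,

where D is the disk x^2 + y^2 ≤ 9.

Compute the curl of F = (28y, -28x, 28z^2):
    (∇ × F)_x = ∂F_z/∂y - ∂F_y/∂z = 0,
    (∇ × F)_y = ∂F_x/∂z - ∂F_z/∂x = 0,
    (∇ × F)_z = ∂F_y/∂x - ∂F_x/∂y = -56.

On z = 3, (curl F)_z = -56.

Convert to polar (x = r cos θ, y = r sin θ, dA = r dr dθ); the integrand becomes -56, so

    ∬_D (curl F)_z dA = ∫_0^{2π} ∫_0^{3} (-56) · r dr dθ.

Inner (r from 0 to 3): -252.
Outer (θ from 0 to 2π): -504π.

Therefore ∮_C F · dr = -504π.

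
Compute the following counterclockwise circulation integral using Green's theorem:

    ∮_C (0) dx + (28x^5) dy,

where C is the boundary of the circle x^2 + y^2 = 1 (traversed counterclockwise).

Green's theorem converts the closed line integral into a double integral over the enclosed region D:

    ∮_C P dx + Q dy = ∬_D (∂Q/∂x - ∂P/∂y) dA.

Here P = 0, Q = 28x^5, so

    ∂Q/∂x = 140x^4,    ∂P/∂y = 0,
    ∂Q/∂x - ∂P/∂y = 140x^4.

D is the region x^2 + y^2 ≤ 1. Evaluating the double integral:

In polar coordinates (x = r cos θ, y = r sin θ, dA = r dr dθ) the integrand becomes 140r^4cos(θ)^4, so

    ∬_D (140x^4) dA = ∫_0^{2π} ∫_0^{1} (140r^4cos(θ)^4) · r dr dθ.

Inner (r from 0 to 1): 70cos(θ)^4/3.
Outer (θ from 0 to 2π): 35π/2.

Therefore ∮_C P dx + Q dy = 35π/2.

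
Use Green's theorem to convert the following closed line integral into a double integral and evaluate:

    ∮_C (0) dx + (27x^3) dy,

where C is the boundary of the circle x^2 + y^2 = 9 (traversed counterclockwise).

Green's theorem converts the closed line integral into a double integral over the enclosed region D:

    ∮_C P dx + Q dy = ∬_D (∂Q/∂x - ∂P/∂y) dA.

Here P = 0, Q = 27x^3, so

    ∂Q/∂x = 81x^2,    ∂P/∂y = 0,
    ∂Q/∂x - ∂P/∂y = 81x^2.

D is the region x^2 + y^2 ≤ 9. Evaluating the double integral:

In polar coordinates (x = r cos θ, y = r sin θ, dA = r dr dθ) the integrand becomes 81r^2cos(θ)^2, so

    ∬_D (81x^2) dA = ∫_0^{2π} ∫_0^{3} (81r^2cos(θ)^2) · r dr dθ.

Inner (r from 0 to 3): 6561cos(θ)^2/4.
Outer (θ from 0 to 2π): 6561π/4.

Therefore ∮_C P dx + Q dy = 6561π/4.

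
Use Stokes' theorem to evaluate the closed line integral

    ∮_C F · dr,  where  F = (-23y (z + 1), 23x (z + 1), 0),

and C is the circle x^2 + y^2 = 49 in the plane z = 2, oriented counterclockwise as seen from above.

Let S be the flat disk x^2 + y^2 ≤ 49 in the plane z = 2, with upward unit normal n̂ = ẑ. By Stokes' theorem,

    ∮_C F · dr = ∬_S (∇ × F) · n̂ dS = ∬_D (curl F)_z dA,

where D is the disk x^2 + y^2 ≤ 49.

Compute the curl of F = (-23y (z + 1), 23x (z + 1), 0):
    (∇ × F)_x = ∂F_z/∂y - ∂F_y/∂z = -23x,
    (∇ × F)_y = ∂F_x/∂z - ∂F_z/∂x = -23y,
    (∇ × F)_z = ∂F_y/∂x - ∂F_x/∂y = 46z + 46.

On z = 2, (curl F)_z = 138.

Convert to polar (x = r cos θ, y = r sin θ, dA = r dr dθ); the integrand becomes 138, so

    ∬_D (curl F)_z dA = ∫_0^{2π} ∫_0^{7} (138) · r dr dθ.

Inner (r from 0 to 7): 3381.
Outer (θ from 0 to 2π): 6762π.

Therefore ∮_C F · dr = 6762π.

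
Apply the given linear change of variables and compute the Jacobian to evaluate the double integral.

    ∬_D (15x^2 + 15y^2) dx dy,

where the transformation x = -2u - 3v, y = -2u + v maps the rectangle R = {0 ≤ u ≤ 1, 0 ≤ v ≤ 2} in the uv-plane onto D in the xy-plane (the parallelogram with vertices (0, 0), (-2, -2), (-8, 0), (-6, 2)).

Compute the Jacobian determinant of (x, y) with respect to (u, v):

    ∂(x,y)/∂(u,v) = | -2  -3 | = (-2)(1) - (-3)(-2) = -8.
                   | -2  1 |

Its absolute value is |J| = 8 (the area scaling factor).

Substituting x = -2u - 3v, y = -2u + v into the integrand,

    15x^2 + 15y^2 → 120u^2 + 120u v + 150v^2,

so the integral becomes

    ∬_R (120u^2 + 120u v + 150v^2) · |J| du dv = ∫_0^1 ∫_0^2 (960u^2 + 960u v + 1200v^2) dv du.

Inner (v): 1920u^2 + 1920u + 3200.
Outer (u): 4800.

Therefore ∬_D (15x^2 + 15y^2) dx dy = 4800.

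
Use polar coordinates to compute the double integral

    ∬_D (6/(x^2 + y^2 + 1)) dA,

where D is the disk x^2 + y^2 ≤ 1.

The region D is 0 ≤ r ≤ 1, 0 ≤ θ ≤ 2π in polar coordinates, where x = r cos(θ), y = r sin(θ), and dA = r dr dθ.

Under the substitution, the integrand becomes 6/(r^2 + 1), so

    ∬_D (6/(x^2 + y^2 + 1)) dA = ∫_{0}^{2π} ∫_{0}^{1} (6/(r^2 + 1)) · r dr dθ.

Inner integral (in r): ∫_{0}^{1} (6/(r^2 + 1)) · r dr = log(8).

Outer integral (in θ): ∫_{0}^{2π} (log(8)) dθ = 6π log(2).

Therefore ∬_D (6/(x^2 + y^2 + 1)) dA = 6π log(2).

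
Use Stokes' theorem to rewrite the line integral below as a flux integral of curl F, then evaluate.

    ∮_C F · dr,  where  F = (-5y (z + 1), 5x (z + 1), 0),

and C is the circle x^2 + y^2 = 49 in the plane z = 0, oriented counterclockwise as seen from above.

Let S be the flat disk x^2 + y^2 ≤ 49 in the plane z = 0, with upward unit normal n̂ = ẑ. By Stokes' theorem,

    ∮_C F · dr = ∬_S (∇ × F) · n̂ dS = ∬_D (curl F)_z dA,

where D is the disk x^2 + y^2 ≤ 49.

Compute the curl of F = (-5y (z + 1), 5x (z + 1), 0):
    (∇ × F)_x = ∂F_z/∂y - ∂F_y/∂z = -5x,
    (∇ × F)_y = ∂F_x/∂z - ∂F_z/∂x = -5y,
    (∇ × F)_z = ∂F_y/∂x - ∂F_x/∂y = 10z + 10.

On z = 0, (curl F)_z = 10.

Convert to polar (x = r cos θ, y = r sin θ, dA = r dr dθ); the integrand becomes 10, so

    ∬_D (curl F)_z dA = ∫_0^{2π} ∫_0^{7} (10) · r dr dθ.

Inner (r from 0 to 7): 245.
Outer (θ from 0 to 2π): 490π.

Therefore ∮_C F · dr = 490π.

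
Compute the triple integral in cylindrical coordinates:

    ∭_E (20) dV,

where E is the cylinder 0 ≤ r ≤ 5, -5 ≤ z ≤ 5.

In cylindrical coordinates, x = r cos(θ), y = r sin(θ), z = z, and dV = r dr dθ dz.

The integrand becomes 20, so

    ∭_E (20) dV = ∫_{0}^{2π} ∫_{0}^{5} ∫_{-5}^{5} (20) · r dz dr dθ.

Inner (z): 200r.
Middle (r from 0 to 5): 2500.
Outer (θ): 5000π.

Therefore the triple integral equals 5000π.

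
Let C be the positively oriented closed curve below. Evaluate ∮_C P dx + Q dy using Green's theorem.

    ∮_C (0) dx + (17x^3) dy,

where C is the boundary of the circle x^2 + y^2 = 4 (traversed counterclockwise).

Green's theorem converts the closed line integral into a double integral over the enclosed region D:

    ∮_C P dx + Q dy = ∬_D (∂Q/∂x - ∂P/∂y) dA.

Here P = 0, Q = 17x^3, so

    ∂Q/∂x = 51x^2,    ∂P/∂y = 0,
    ∂Q/∂x - ∂P/∂y = 51x^2.

D is the region x^2 + y^2 ≤ 4. Evaluating the double integral:

In polar coordinates (x = r cos θ, y = r sin θ, dA = r dr dθ) the integrand becomes 51r^2cos(θ)^2, so

    ∬_D (51x^2) dA = ∫_0^{2π} ∫_0^{2} (51r^2cos(θ)^2) · r dr dθ.

Inner (r from 0 to 2): 204cos(θ)^2.
Outer (θ from 0 to 2π): 204π.

Therefore ∮_C P dx + Q dy = 204π.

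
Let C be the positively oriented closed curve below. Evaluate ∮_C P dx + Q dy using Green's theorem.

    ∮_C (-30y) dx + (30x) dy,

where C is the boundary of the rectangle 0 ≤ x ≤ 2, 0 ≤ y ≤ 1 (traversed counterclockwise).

Green's theorem converts the closed line integral into a double integral over the enclosed region D:

    ∮_C P dx + Q dy = ∬_D (∂Q/∂x - ∂P/∂y) dA.

Here P = -30y, Q = 30x, so

    ∂Q/∂x = 30,    ∂P/∂y = -30,
    ∂Q/∂x - ∂P/∂y = 60.

D is the region 0 ≤ x ≤ 2, 0 ≤ y ≤ 1. Evaluating the double integral:

    ∬_D (60) dA = ∫_0^{2} ∫_0^{1} (60) dy dx.

Inner (y from 0 to 1): 60.
Outer (x from 0 to 2): 120.

Therefore ∮_C P dx + Q dy = 120.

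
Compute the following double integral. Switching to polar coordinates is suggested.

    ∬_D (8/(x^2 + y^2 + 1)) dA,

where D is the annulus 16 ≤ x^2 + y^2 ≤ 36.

The region D is 4 ≤ r ≤ 6, 0 ≤ θ ≤ 2π in polar coordinates, where x = r cos(θ), y = r sin(θ), and dA = r dr dθ.

Under the substitution, the integrand becomes 8/(r^2 + 1), so

    ∬_D (8/(x^2 + y^2 + 1)) dA = ∫_{0}^{2π} ∫_{4}^{6} (8/(r^2 + 1)) · r dr dθ.

Inner integral (in r): ∫_{4}^{6} (8/(r^2 + 1)) · r dr = log(1874161/83521).

Outer integral (in θ): ∫_{0}^{2π} (log(1874161/83521)) dθ = log((1874161/83521)^(2π)).

Therefore ∬_D (8/(x^2 + y^2 + 1)) dA = log((1874161/83521)^(2π)).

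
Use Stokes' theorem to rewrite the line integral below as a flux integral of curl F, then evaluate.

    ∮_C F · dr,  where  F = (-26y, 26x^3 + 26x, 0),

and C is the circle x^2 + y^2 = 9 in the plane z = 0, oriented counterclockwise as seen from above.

Let S be the flat disk x^2 + y^2 ≤ 9 in the plane z = 0, with upward unit normal n̂ = ẑ. By Stokes' theorem,

    ∮_C F · dr = ∬_S (∇ × F) · n̂ dS = ∬_D (curl F)_z dA,

where D is the disk x^2 + y^2 ≤ 9.

Compute the curl of F = (-26y, 26x^3 + 26x, 0):
    (∇ × F)_x = ∂F_z/∂y - ∂F_y/∂z = 0,
    (∇ × F)_y = ∂F_x/∂z - ∂F_z/∂x = 0,
    (∇ × F)_z = ∂F_y/∂x - ∂F_x/∂y = 78x^2 + 52.

On z = 0, (curl F)_z = 78x^2 + 52.

Convert to polar (x = r cos θ, y = r sin θ, dA = r dr dθ); the integrand becomes 78r^2cos(θ)^2 + 52, so

    ∬_D (curl F)_z dA = ∫_0^{2π} ∫_0^{3} (78r^2cos(θ)^2 + 52) · r dr dθ.

Inner (r from 0 to 3): 3159cos(θ)^2/2 + 234.
Outer (θ from 0 to 2π): 4095π/2.

Therefore ∮_C F · dr = 4095π/2.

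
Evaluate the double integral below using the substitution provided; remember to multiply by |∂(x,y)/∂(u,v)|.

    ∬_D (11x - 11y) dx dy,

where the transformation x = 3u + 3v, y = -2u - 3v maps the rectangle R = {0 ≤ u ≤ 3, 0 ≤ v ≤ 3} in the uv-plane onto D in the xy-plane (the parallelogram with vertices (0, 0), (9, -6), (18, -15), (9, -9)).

Compute the Jacobian determinant of (x, y) with respect to (u, v):

    ∂(x,y)/∂(u,v) = | 3  3 | = (3)(-3) - (3)(-2) = -3.
                   | -2  -3 |

Its absolute value is |J| = 3 (the area scaling factor).

Substituting x = 3u + 3v, y = -2u - 3v into the integrand,

    11x - 11y → 55u + 66v,

so the integral becomes

    ∬_R (55u + 66v) · |J| du dv = ∫_0^3 ∫_0^3 (165u + 198v) dv du.

Inner (v): 495u + 891.
Outer (u): 9801/2.

Therefore ∬_D (11x - 11y) dx dy = 9801/2.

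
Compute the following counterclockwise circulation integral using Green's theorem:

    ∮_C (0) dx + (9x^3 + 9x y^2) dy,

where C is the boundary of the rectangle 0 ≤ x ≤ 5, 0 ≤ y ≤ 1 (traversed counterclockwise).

Green's theorem converts the closed line integral into a double integral over the enclosed region D:

    ∮_C P dx + Q dy = ∬_D (∂Q/∂x - ∂P/∂y) dA.

Here P = 0, Q = 9x^3 + 9x y^2, so

    ∂Q/∂x = 27x^2 + 9y^2,    ∂P/∂y = 0,
    ∂Q/∂x - ∂P/∂y = 27x^2 + 9y^2.

D is the region 0 ≤ x ≤ 5, 0 ≤ y ≤ 1. Evaluating the double integral:

    ∬_D (27x^2 + 9y^2) dA = ∫_0^{5} ∫_0^{1} (27x^2 + 9y^2) dy dx.

Inner (y from 0 to 1): 27x^2 + 3.
Outer (x from 0 to 5): 1140.

Therefore ∮_C P dx + Q dy = 1140.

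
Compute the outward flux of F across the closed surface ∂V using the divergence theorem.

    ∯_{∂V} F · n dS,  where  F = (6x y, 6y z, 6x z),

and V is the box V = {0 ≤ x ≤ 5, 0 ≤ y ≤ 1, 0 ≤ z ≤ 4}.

By the divergence theorem,

    ∯_{∂V} F · n dS = ∭_V (∇ · F) dV.

Compute the divergence:
    ∇ · F = ∂F_x/∂x + ∂F_y/∂y + ∂F_z/∂z = 6y + 6z + 6x = 6x + 6y + 6z.

V is a rectangular box, so dV = dx dy dz with 0 ≤ x ≤ 5, 0 ≤ y ≤ 1, 0 ≤ z ≤ 4.

Integrate (6x + 6y + 6z) over V as an iterated integral:

    ∭_V (∇·F) dV = ∫_0^{5} ∫_0^{1} ∫_0^{4} (6x + 6y + 6z) dz dy dx.

Inner (z from 0 to 4): 24x + 24y + 48.
Middle (y from 0 to 1): 24x + 60.
Outer (x from 0 to 5): 600.

Therefore ∯_{∂V} F · n dS = 600.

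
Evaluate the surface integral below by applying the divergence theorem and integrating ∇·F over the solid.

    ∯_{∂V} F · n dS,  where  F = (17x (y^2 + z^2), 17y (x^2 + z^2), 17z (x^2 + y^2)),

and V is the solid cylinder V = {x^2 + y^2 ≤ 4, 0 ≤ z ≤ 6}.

By the divergence theorem,

    ∯_{∂V} F · n dS = ∭_V (∇ · F) dV.

Compute the divergence:
    ∇ · F = ∂F_x/∂x + ∂F_y/∂y + ∂F_z/∂z = 17y^2 + 17z^2 + 17x^2 + 17z^2 + 17x^2 + 17y^2 = 34x^2 + 34y^2 + 34z^2.

In cylindrical coordinates, x = r cos(θ), y = r sin(θ), z = z, dV = r dr dθ dz, with 0 ≤ r ≤ 2, 0 ≤ θ ≤ 2π, 0 ≤ z ≤ 6.

The integrand, after substitution and multiplying by the volume element, becomes (34r^2 + 34z^2) · r, so

    ∭_V (∇·F) dV = ∫_0^{2π} ∫_0^{2} ∫_0^{6} (34r^2 + 34z^2) · r dz dr dθ.

Inner (z from 0 to 6): 204r (r^2 + 12).
Middle (r from 0 to 2): 5712.
Outer (θ from 0 to 2π): 11424π.

Therefore ∯_{∂V} F · n dS = 11424π.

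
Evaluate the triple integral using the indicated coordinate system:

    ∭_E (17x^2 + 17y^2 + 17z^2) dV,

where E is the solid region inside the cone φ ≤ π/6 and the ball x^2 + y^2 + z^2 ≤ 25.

In spherical coordinates, x = ρ sin(φ) cos(θ), y = ρ sin(φ) sin(θ), z = ρ cos(φ), and dV = ρ^2 sin(φ) dρ dφ dθ.

The integrand becomes 17ρ^2, so

    ∭_E (17x^2 + 17y^2 + 17z^2) dV = ∫_{0}^{2π} ∫_{0}^{π/6} ∫_{0}^{5} (17ρ^2) · ρ^2 sin(φ) dρ dφ dθ.

Inner (ρ): 10625sin(φ).
Middle (φ): 10625 - 10625sqrt(3)/2.
Outer (θ): 10625π (2 - sqrt(3)).

Therefore the triple integral equals 10625π (2 - sqrt(3)).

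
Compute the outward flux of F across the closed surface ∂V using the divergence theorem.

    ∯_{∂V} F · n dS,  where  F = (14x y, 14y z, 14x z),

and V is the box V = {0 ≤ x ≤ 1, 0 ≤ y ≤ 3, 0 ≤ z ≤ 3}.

By the divergence theorem,

    ∯_{∂V} F · n dS = ∭_V (∇ · F) dV.

Compute the divergence:
    ∇ · F = ∂F_x/∂x + ∂F_y/∂y + ∂F_z/∂z = 14y + 14z + 14x = 14x + 14y + 14z.

V is a rectangular box, so dV = dx dy dz with 0 ≤ x ≤ 1, 0 ≤ y ≤ 3, 0 ≤ z ≤ 3.

Integrate (14x + 14y + 14z) over V as an iterated integral:

    ∭_V (∇·F) dV = ∫_0^{1} ∫_0^{3} ∫_0^{3} (14x + 14y + 14z) dz dy dx.

Inner (z from 0 to 3): 42x + 42y + 63.
Middle (y from 0 to 3): 126x + 378.
Outer (x from 0 to 1): 441.

Therefore ∯_{∂V} F · n dS = 441.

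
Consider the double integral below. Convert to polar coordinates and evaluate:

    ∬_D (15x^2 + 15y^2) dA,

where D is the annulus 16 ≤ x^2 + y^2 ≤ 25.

The region D is 4 ≤ r ≤ 5, 0 ≤ θ ≤ 2π in polar coordinates, where x = r cos(θ), y = r sin(θ), and dA = r dr dθ.

Under the substitution, the integrand becomes 15r^2, so

    ∬_D (15x^2 + 15y^2) dA = ∫_{0}^{2π} ∫_{4}^{5} (15r^2) · r dr dθ.

Inner integral (in r): ∫_{4}^{5} (15r^2) · r dr = 5535/4.

Outer integral (in θ): ∫_{0}^{2π} (5535/4) dθ = 5535π/2.

Therefore ∬_D (15x^2 + 15y^2) dA = 5535π/2.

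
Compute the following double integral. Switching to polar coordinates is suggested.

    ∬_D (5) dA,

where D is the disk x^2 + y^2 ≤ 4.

The region D is 0 ≤ r ≤ 2, 0 ≤ θ ≤ 2π in polar coordinates, where x = r cos(θ), y = r sin(θ), and dA = r dr dθ.

Under the substitution, the integrand becomes 5, so

    ∬_D (5) dA = ∫_{0}^{2π} ∫_{0}^{2} (5) · r dr dθ.

Inner integral (in r): ∫_{0}^{2} (5) · r dr = 10.

Outer integral (in θ): ∫_{0}^{2π} (10) dθ = 20π.

Therefore ∬_D (5) dA = 20π.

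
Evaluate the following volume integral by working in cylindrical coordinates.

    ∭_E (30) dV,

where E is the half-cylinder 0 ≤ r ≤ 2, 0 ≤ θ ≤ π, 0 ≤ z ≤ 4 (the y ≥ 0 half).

In cylindrical coordinates, x = r cos(θ), y = r sin(θ), z = z, and dV = r dr dθ dz.

The integrand becomes 30, so

    ∭_E (30) dV = ∫_{0}^{π} ∫_{0}^{2} ∫_{0}^{4} (30) · r dz dr dθ.

Inner (z): 120r.
Middle (r from 0 to 2): 240.
Outer (θ): 240π.

Therefore the triple integral equals 240π.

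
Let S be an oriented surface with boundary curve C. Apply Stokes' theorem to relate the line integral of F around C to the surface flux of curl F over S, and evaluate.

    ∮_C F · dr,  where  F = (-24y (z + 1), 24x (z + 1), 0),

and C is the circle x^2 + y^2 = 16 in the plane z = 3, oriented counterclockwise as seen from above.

Let S be the flat disk x^2 + y^2 ≤ 16 in the plane z = 3, with upward unit normal n̂ = ẑ. By Stokes' theorem,

    ∮_C F · dr = ∬_S (∇ × F) · n̂ dS = ∬_D (curl F)_z dA,

where D is the disk x^2 + y^2 ≤ 16.

Compute the curl of F = (-24y (z + 1), 24x (z + 1), 0):
    (∇ × F)_x = ∂F_z/∂y - ∂F_y/∂z = -24x,
    (∇ × F)_y = ∂F_x/∂z - ∂F_z/∂x = -24y,
    (∇ × F)_z = ∂F_y/∂x - ∂F_x/∂y = 48z + 48.

On z = 3, (curl F)_z = 192.

Convert to polar (x = r cos θ, y = r sin θ, dA = r dr dθ); the integrand becomes 192, so

    ∬_D (curl F)_z dA = ∫_0^{2π} ∫_0^{4} (192) · r dr dθ.

Inner (r from 0 to 4): 1536.
Outer (θ from 0 to 2π): 3072π.

Therefore ∮_C F · dr = 3072π.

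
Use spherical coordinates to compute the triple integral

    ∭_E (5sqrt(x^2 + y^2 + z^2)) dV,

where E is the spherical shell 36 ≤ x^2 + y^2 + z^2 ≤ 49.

In spherical coordinates, x = ρ sin(φ) cos(θ), y = ρ sin(φ) sin(θ), z = ρ cos(φ), and dV = ρ^2 sin(φ) dρ dφ dθ.

The integrand becomes 5ρ, so

    ∭_E (5sqrt(x^2 + y^2 + z^2)) dV = ∫_{0}^{2π} ∫_{0}^{π} ∫_{6}^{7} (5ρ) · ρ^2 sin(φ) dρ dφ dθ.

Inner (ρ): 5525sin(φ)/4.
Middle (φ): 5525/2.
Outer (θ): 5525π.

Therefore the triple integral equals 5525π.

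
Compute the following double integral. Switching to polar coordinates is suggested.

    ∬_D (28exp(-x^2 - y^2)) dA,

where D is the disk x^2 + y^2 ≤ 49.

The region D is 0 ≤ r ≤ 7, 0 ≤ θ ≤ 2π in polar coordinates, where x = r cos(θ), y = r sin(θ), and dA = r dr dθ.

Under the substitution, the integrand becomes 28exp(-r^2), so

    ∬_D (28exp(-x^2 - y^2)) dA = ∫_{0}^{2π} ∫_{0}^{7} (28exp(-r^2)) · r dr dθ.

Inner integral (in r): ∫_{0}^{7} (28exp(-r^2)) · r dr = 14 - 14exp(-49).

Outer integral (in θ): ∫_{0}^{2π} (14 - 14exp(-49)) dθ = -28π exp(-49) + 28π.

Therefore ∬_D (28exp(-x^2 - y^2)) dA = -28π exp(-49) + 28π.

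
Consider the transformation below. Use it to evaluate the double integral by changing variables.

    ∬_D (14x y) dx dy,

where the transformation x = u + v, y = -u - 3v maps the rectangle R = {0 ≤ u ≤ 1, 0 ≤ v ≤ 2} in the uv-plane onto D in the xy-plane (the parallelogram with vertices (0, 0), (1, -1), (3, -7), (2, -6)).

Compute the Jacobian determinant of (x, y) with respect to (u, v):

    ∂(x,y)/∂(u,v) = | 1  1 | = (1)(-3) - (1)(-1) = -2.
                   | -1  -3 |

Its absolute value is |J| = 2 (the area scaling factor).

Substituting x = u + v, y = -u - 3v into the integrand,

    14x y → -14u^2 - 56u v - 42v^2,

so the integral becomes

    ∬_R (-14u^2 - 56u v - 42v^2) · |J| du dv = ∫_0^1 ∫_0^2 (-28u^2 - 112u v - 84v^2) dv du.

Inner (v): -56u^2 - 224u - 224.
Outer (u): -1064/3.

Therefore ∬_D (14x y) dx dy = -1064/3.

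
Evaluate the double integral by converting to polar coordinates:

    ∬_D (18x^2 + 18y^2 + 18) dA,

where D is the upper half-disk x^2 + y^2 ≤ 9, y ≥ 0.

The region D is 0 ≤ r ≤ 3, 0 ≤ θ ≤ π in polar coordinates, where x = r cos(θ), y = r sin(θ), and dA = r dr dθ.

Under the substitution, the integrand becomes 18r^2 + 18, so

    ∬_D (18x^2 + 18y^2 + 18) dA = ∫_{0}^{π} ∫_{0}^{3} (18r^2 + 18) · r dr dθ.

Inner integral (in r): ∫_{0}^{3} (18r^2 + 18) · r dr = 891/2.

Outer integral (in θ): ∫_{0}^{π} (891/2) dθ = 891π/2.

Therefore ∬_D (18x^2 + 18y^2 + 18) dA = 891π/2.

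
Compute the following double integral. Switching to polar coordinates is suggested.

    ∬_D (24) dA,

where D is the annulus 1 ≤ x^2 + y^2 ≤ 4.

The region D is 1 ≤ r ≤ 2, 0 ≤ θ ≤ 2π in polar coordinates, where x = r cos(θ), y = r sin(θ), and dA = r dr dθ.

Under the substitution, the integrand becomes 24, so

    ∬_D (24) dA = ∫_{0}^{2π} ∫_{1}^{2} (24) · r dr dθ.

Inner integral (in r): ∫_{1}^{2} (24) · r dr = 36.

Outer integral (in θ): ∫_{0}^{2π} (36) dθ = 72π.

Therefore ∬_D (24) dA = 72π.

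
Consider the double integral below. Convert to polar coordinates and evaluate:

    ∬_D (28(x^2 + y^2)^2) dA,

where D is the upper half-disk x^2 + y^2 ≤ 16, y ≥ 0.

The region D is 0 ≤ r ≤ 4, 0 ≤ θ ≤ π in polar coordinates, where x = r cos(θ), y = r sin(θ), and dA = r dr dθ.

Under the substitution, the integrand becomes 28r^4, so

    ∬_D (28(x^2 + y^2)^2) dA = ∫_{0}^{π} ∫_{0}^{4} (28r^4) · r dr dθ.

Inner integral (in r): ∫_{0}^{4} (28r^4) · r dr = 57344/3.

Outer integral (in θ): ∫_{0}^{π} (57344/3) dθ = 57344π/3.

Therefore ∬_D (28(x^2 + y^2)^2) dA = 57344π/3.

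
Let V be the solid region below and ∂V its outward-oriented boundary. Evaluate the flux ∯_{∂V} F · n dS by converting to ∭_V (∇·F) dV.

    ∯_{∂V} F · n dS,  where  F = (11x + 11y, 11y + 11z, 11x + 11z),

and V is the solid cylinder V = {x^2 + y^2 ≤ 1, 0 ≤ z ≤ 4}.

By the divergence theorem,

    ∯_{∂V} F · n dS = ∭_V (∇ · F) dV.

Compute the divergence:
    ∇ · F = ∂F_x/∂x + ∂F_y/∂y + ∂F_z/∂z = 11 + 11 + 11 = 33.

In cylindrical coordinates, x = r cos(θ), y = r sin(θ), z = z, dV = r dr dθ dz, with 0 ≤ r ≤ 1, 0 ≤ θ ≤ 2π, 0 ≤ z ≤ 4.

The integrand, after substitution and multiplying by the volume element, becomes (33) · r, so

    ∭_V (∇·F) dV = ∫_0^{2π} ∫_0^{1} ∫_0^{4} (33) · r dz dr dθ.

Inner (z from 0 to 4): 132r.
Middle (r from 0 to 1): 66.
Outer (θ from 0 to 2π): 132π.

Therefore ∯_{∂V} F · n dS = 132π.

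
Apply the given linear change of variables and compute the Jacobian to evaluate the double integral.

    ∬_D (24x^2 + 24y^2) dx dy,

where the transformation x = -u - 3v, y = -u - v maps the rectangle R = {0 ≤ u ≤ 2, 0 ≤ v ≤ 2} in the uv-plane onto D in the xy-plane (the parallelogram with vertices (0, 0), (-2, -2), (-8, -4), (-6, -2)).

Compute the Jacobian determinant of (x, y) with respect to (u, v):

    ∂(x,y)/∂(u,v) = | -1  -3 | = (-1)(-1) - (-3)(-1) = -2.
                   | -1  -1 |

Its absolute value is |J| = 2 (the area scaling factor).

Substituting x = -u - 3v, y = -u - v into the integrand,

    24x^2 + 24y^2 → 48u^2 + 192u v + 240v^2,

so the integral becomes

    ∬_R (48u^2 + 192u v + 240v^2) · |J| du dv = ∫_0^2 ∫_0^2 (96u^2 + 384u v + 480v^2) dv du.

Inner (v): 192u^2 + 768u + 1280.
Outer (u): 4608.

Therefore ∬_D (24x^2 + 24y^2) dx dy = 4608.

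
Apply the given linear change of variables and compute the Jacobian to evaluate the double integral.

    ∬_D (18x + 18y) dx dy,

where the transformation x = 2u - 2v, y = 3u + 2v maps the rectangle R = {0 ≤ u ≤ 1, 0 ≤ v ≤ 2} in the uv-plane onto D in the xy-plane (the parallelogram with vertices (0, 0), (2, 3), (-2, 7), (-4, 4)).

Compute the Jacobian determinant of (x, y) with respect to (u, v):

    ∂(x,y)/∂(u,v) = | 2  -2 | = (2)(2) - (-2)(3) = 10.
                   | 3  2 |

Its absolute value is |J| = 10 (the area scaling factor).

Substituting x = 2u - 2v, y = 3u + 2v into the integrand,

    18x + 18y → 90u,

so the integral becomes

    ∬_R (90u) · |J| du dv = ∫_0^1 ∫_0^2 (900u) dv du.

Inner (v): 1800u.
Outer (u): 900.

Therefore ∬_D (18x + 18y) dx dy = 900.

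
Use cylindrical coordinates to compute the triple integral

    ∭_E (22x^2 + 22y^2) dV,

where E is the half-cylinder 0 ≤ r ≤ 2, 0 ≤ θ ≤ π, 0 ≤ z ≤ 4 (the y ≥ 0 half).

In cylindrical coordinates, x = r cos(θ), y = r sin(θ), z = z, and dV = r dr dθ dz.

The integrand becomes 22r^2, so

    ∭_E (22x^2 + 22y^2) dV = ∫_{0}^{π} ∫_{0}^{2} ∫_{0}^{4} (22r^2) · r dz dr dθ.

Inner (z): 88r^3.
Middle (r from 0 to 2): 352.
Outer (θ): 352π.

Therefore the triple integral equals 352π.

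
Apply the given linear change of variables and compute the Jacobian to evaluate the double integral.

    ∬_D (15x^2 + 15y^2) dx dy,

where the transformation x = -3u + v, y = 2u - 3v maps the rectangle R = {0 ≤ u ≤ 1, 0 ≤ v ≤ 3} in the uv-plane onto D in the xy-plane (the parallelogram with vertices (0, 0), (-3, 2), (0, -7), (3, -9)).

Compute the Jacobian determinant of (x, y) with respect to (u, v):

    ∂(x,y)/∂(u,v) = | -3  1 | = (-3)(-3) - (1)(2) = 7.
                   | 2  -3 |

Its absolute value is |J| = 7 (the area scaling factor).

Substituting x = -3u + v, y = 2u - 3v into the integrand,

    15x^2 + 15y^2 → 195u^2 - 270u v + 150v^2,

so the integral becomes

    ∬_R (195u^2 - 270u v + 150v^2) · |J| du dv = ∫_0^1 ∫_0^3 (1365u^2 - 1890u v + 1050v^2) dv du.

Inner (v): 4095u^2 - 8505u + 9450.
Outer (u): 13125/2.

Therefore ∬_D (15x^2 + 15y^2) dx dy = 13125/2.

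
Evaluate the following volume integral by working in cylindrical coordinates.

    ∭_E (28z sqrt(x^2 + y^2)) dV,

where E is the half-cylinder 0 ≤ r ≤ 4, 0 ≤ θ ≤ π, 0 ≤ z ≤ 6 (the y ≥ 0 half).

In cylindrical coordinates, x = r cos(θ), y = r sin(θ), z = z, and dV = r dr dθ dz.

The integrand becomes 28r z, so

    ∭_E (28z sqrt(x^2 + y^2)) dV = ∫_{0}^{π} ∫_{0}^{4} ∫_{0}^{6} (28r z) · r dz dr dθ.

Inner (z): 504r^2.
Middle (r from 0 to 4): 10752.
Outer (θ): 10752π.

Therefore the triple integral equals 10752π.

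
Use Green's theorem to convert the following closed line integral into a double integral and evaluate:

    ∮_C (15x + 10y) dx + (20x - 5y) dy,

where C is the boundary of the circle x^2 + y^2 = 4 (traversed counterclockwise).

Green's theorem converts the closed line integral into a double integral over the enclosed region D:

    ∮_C P dx + Q dy = ∬_D (∂Q/∂x - ∂P/∂y) dA.

Here P = 15x + 10y, Q = 20x - 5y, so

    ∂Q/∂x = 20,    ∂P/∂y = 10,
    ∂Q/∂x - ∂P/∂y = 10.

D is the region x^2 + y^2 ≤ 4. Evaluating the double integral:

In polar coordinates (x = r cos θ, y = r sin θ, dA = r dr dθ) the integrand becomes 10, so

    ∬_D (10) dA = ∫_0^{2π} ∫_0^{2} (10) · r dr dθ.

Inner (r from 0 to 2): 20.
Outer (θ from 0 to 2π): 40π.

Therefore ∮_C P dx + Q dy = 40π.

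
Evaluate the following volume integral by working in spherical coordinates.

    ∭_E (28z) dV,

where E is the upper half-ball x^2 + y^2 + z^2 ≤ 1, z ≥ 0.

In spherical coordinates, x = ρ sin(φ) cos(θ), y = ρ sin(φ) sin(θ), z = ρ cos(φ), and dV = ρ^2 sin(φ) dρ dφ dθ.

The integrand becomes 28ρ cos(φ), so

    ∭_E (28z) dV = ∫_{0}^{2π} ∫_{0}^{π/2} ∫_{0}^{1} (28ρ cos(φ)) · ρ^2 sin(φ) dρ dφ dθ.

Inner (ρ): 7sin(2φ)/2.
Middle (φ): 7/2.
Outer (θ): 7π.

Therefore the triple integral equals 7π.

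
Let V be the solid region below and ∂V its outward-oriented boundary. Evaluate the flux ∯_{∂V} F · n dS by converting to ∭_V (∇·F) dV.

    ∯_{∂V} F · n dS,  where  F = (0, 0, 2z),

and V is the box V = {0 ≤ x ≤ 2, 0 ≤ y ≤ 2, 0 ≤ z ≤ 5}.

By the divergence theorem,

    ∯_{∂V} F · n dS = ∭_V (∇ · F) dV.

Compute the divergence:
    ∇ · F = ∂F_x/∂x + ∂F_y/∂y + ∂F_z/∂z = 0 + 0 + 2 = 2.

V is a rectangular box, so dV = dx dy dz with 0 ≤ x ≤ 2, 0 ≤ y ≤ 2, 0 ≤ z ≤ 5.

Integrate (2) over V as an iterated integral:

    ∭_V (∇·F) dV = ∫_0^{2} ∫_0^{2} ∫_0^{5} (2) dz dy dx.

Inner (z from 0 to 5): 10.
Middle (y from 0 to 2): 20.
Outer (x from 0 to 2): 40.

Therefore ∯_{∂V} F · n dS = 40.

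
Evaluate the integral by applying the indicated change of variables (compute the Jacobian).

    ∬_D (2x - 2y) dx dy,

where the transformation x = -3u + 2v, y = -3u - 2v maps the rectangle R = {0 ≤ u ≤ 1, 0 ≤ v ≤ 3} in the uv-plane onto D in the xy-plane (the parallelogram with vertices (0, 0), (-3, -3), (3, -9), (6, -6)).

Compute the Jacobian determinant of (x, y) with respect to (u, v):

    ∂(x,y)/∂(u,v) = | -3  2 | = (-3)(-2) - (2)(-3) = 12.
                   | -3  -2 |

Its absolute value is |J| = 12 (the area scaling factor).

Substituting x = -3u + 2v, y = -3u - 2v into the integrand,

    2x - 2y → 8v,

so the integral becomes

    ∬_R (8v) · |J| du dv = ∫_0^1 ∫_0^3 (96v) dv du.

Inner (v): 432.
Outer (u): 432.

Therefore ∬_D (2x - 2y) dx dy = 432.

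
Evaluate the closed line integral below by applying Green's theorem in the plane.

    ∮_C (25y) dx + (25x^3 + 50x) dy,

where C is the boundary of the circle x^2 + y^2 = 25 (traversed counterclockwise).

Green's theorem converts the closed line integral into a double integral over the enclosed region D:

    ∮_C P dx + Q dy = ∬_D (∂Q/∂x - ∂P/∂y) dA.

Here P = 25y, Q = 25x^3 + 50x, so

    ∂Q/∂x = 75x^2 + 50,    ∂P/∂y = 25,
    ∂Q/∂x - ∂P/∂y = 75x^2 + 25.

D is the region x^2 + y^2 ≤ 25. Evaluating the double integral:

In polar coordinates (x = r cos θ, y = r sin θ, dA = r dr dθ) the integrand becomes 75r^2cos(θ)^2 + 25, so

    ∬_D (75x^2 + 25) dA = ∫_0^{2π} ∫_0^{5} (75r^2cos(θ)^2 + 25) · r dr dθ.

Inner (r from 0 to 5): 46875cos(θ)^2/4 + 625/2.
Outer (θ from 0 to 2π): 49375π/4.

Therefore ∮_C P dx + Q dy = 49375π/4.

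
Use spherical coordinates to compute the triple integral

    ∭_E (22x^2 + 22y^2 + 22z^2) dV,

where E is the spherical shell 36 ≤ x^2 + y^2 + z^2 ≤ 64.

In spherical coordinates, x = ρ sin(φ) cos(θ), y = ρ sin(φ) sin(θ), z = ρ cos(φ), and dV = ρ^2 sin(φ) dρ dφ dθ.

The integrand becomes 22ρ^2, so

    ∭_E (22x^2 + 22y^2 + 22z^2) dV = ∫_{0}^{2π} ∫_{0}^{π} ∫_{6}^{8} (22ρ^2) · ρ^2 sin(φ) dρ dφ dθ.

Inner (ρ): 549824sin(φ)/5.
Middle (φ): 1099648/5.
Outer (θ): 2199296π/5.

Therefore the triple integral equals 2199296π/5.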